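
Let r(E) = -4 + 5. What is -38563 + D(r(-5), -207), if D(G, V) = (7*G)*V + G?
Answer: -40011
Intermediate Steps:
r(E) = 1
D(G, V) = G + 7*G*V (D(G, V) = 7*G*V + G = G + 7*G*V)
-38563 + D(r(-5), -207) = -38563 + 1*(1 + 7*(-207)) = -38563 + 1*(1 - 1449) = -38563 + 1*(-1448) = -38563 - 1448 = -40011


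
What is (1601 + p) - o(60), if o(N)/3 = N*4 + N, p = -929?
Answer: -228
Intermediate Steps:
o(N) = 15*N (o(N) = 3*(N*4 + N) = 3*(4*N + N) = 3*(5*N) = 15*N)
(1601 + p) - o(60) = (1601 - 929) - 15*60 = 672 - 1*900 = 672 - 900 = -228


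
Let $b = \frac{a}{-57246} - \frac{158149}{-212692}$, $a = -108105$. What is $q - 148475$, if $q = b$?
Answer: $- \frac{301294140804981}{2029294372} \approx -1.4847 \cdot 10^{5}$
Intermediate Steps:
$b = \frac{5341077719}{2029294372}$ ($b = - \frac{108105}{-57246} - \frac{158149}{-212692} = \left(-108105\right) \left(- \frac{1}{57246}\right) - - \frac{158149}{212692} = \frac{36035}{19082} + \frac{158149}{212692} = \frac{5341077719}{2029294372} \approx 2.632$)
$q = \frac{5341077719}{2029294372} \approx 2.632$
$q - 148475 = \frac{5341077719}{2029294372} - 148475 = - \frac{301294140804981}{2029294372}$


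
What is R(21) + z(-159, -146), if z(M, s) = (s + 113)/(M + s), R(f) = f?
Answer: 6438/305 ≈ 21.108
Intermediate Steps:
z(M, s) = (113 + s)/(M + s)
R(21) + z(-159, -146) = 21 + (113 - 146)/(-159 - 146) = 21 - 33/(-305) = 21 - 1/305*(-33) = 21 + 33/305 = 6438/305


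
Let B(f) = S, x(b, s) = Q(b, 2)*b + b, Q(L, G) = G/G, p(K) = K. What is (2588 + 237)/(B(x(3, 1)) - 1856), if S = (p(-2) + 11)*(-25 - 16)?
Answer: -113/89 ≈ -1.2697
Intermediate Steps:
Q(L, G) = 1
S = -369 (S = (-2 + 11)*(-25 - 16) = 9*(-41) = -369)
x(b, s) = 2*b (x(b, s) = 1*b + b = b + b = 2*b)
B(f) = -369
(2588 + 237)/(B(x(3, 1)) - 1856) = (2588 + 237)/(-369 - 1856) = 2825/(-2225) = 2825*(-1/2225) = -113/89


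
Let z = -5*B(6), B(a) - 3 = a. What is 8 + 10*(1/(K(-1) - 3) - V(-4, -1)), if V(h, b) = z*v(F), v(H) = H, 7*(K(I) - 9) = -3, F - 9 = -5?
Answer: 70582/39 ≈ 1809.8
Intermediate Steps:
F = 4 (F = 9 - 5 = 4)
B(a) = 3 + a
K(I) = 60/7 (K(I) = 9 + (⅐)*(-3) = 9 - 3/7 = 60/7)
z = -45 (z = -5*(3 + 6) = -5*9 = -45)
V(h, b) = -180 (V(h, b) = -45*4 = -180)
8 + 10*(1/(K(-1) - 3) - V(-4, -1)) = 8 + 10*(1/(60/7 - 3) - 1*(-180)) = 8 + 10*(1/(39/7) + 180) = 8 + 10*(7/39 + 180) = 8 + 10*(7027/39) = 8 + 70270/39 = 70582/39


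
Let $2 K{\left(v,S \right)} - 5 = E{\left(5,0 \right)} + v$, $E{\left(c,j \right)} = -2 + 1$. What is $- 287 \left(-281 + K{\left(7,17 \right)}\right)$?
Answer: $\frac{158137}{2} \approx 79069.0$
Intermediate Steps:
$E{\left(c,j \right)} = -1$
$K{\left(v,S \right)} = 2 + \frac{v}{2}$ ($K{\left(v,S \right)} = \frac{5}{2} + \frac{-1 + v}{2} = \frac{5}{2} + \left(- \frac{1}{2} + \frac{v}{2}\right) = 2 + \frac{v}{2}$)
$- 287 \left(-281 + K{\left(7,17 \right)}\right) = - 287 \left(-281 + \left(2 + \frac{1}{2} \cdot 7\right)\right) = - 287 \left(-281 + \left(2 + \frac{7}{2}\right)\right) = - 287 \left(-281 + \frac{11}{2}\right) = \left(-287\right) \left(- \frac{551}{2}\right) = \frac{158137}{2}$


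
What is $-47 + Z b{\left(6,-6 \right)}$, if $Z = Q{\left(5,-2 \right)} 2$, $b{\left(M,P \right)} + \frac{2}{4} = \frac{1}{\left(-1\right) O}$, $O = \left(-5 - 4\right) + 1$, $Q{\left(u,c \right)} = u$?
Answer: $- \frac{203}{4} \approx -50.75$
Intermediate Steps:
$O = -8$ ($O = -9 + 1 = -8$)
$b{\left(M,P \right)} = - \frac{3}{8}$ ($b{\left(M,P \right)} = - \frac{1}{2} + \frac{1}{\left(-1\right) \left(-8\right)} = - \frac{1}{2} + \frac{1}{8} = - \frac{3}{8}$)
$Z = 10$ ($Z = 5 \cdot 2 = 10$)
$-47 + Z b{\left(6,-6 \right)} = -47 + 10 \left(- \frac{3}{8}\right) = -47 - \frac{15}{4} = - \frac{203}{4}$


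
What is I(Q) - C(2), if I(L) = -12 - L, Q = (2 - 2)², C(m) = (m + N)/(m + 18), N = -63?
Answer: -179/20 ≈ -8.9500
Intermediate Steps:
C(m) = (-63 + m)/(18 + m) (C(m) = (m - 63)/(m + 18) = (-63 + m)/(18 + m))
Q = 0 (Q = 0² = 0)
I(Q) - C(2) = (-12 - 1*0) - (-63 + 2)/(18 + 2) = (-12 + 0) - (-61)/20 = -12 - (-61)/20 = -12 - 1*(-61/20) = -12 + 61/20 = -179/20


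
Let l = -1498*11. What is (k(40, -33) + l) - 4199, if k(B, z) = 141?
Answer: -20536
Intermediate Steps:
l = -16478
(k(40, -33) + l) - 4199 = (141 - 16478) - 4199 = -16337 - 4199 = -20536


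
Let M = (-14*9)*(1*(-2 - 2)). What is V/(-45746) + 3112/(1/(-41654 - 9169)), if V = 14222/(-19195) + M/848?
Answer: -14721328125515154073/93078013820 ≈ -1.5816e+8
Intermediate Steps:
M = 504 (M = -126*(-4) = 504)
V = -298247/2034670 (V = 14222/(-19195) + 504/848 = 14222*(-1/19195) + 504*(1/848) = -14222/19195 + 63/106 = -298247/2034670 ≈ -0.14658)
V/(-45746) + 3112/(1/(-41654 - 9169)) = -298247/2034670/(-45746) + 3112/(1/(-41654 - 9169)) = -298247/2034670*(-1/45746) + 3112/(1/(-50823)) = 298247/93078013820 + 3112/(-1/50823) = 298247/93078013820 + 3112*(-50823) = 298247/93078013820 - 158161176 = -14721328125515154073/93078013820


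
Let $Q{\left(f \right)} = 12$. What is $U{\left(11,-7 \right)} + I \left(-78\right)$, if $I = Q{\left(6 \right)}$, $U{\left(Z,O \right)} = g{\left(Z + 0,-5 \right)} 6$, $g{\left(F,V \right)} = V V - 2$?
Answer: $-798$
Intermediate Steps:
$g{\left(F,V \right)} = -2 + V^{2}$ ($g{\left(F,V \right)} = V^{2} - 2 = -2 + V^{2}$)
$U{\left(Z,O \right)} = 138$ ($U{\left(Z,O \right)} = \left(-2 + \left(-5\right)^{2}\right) 6 = \left(-2 + 25\right) 6 = 23 \cdot 6 = 138$)
$I = 12$
$U{\left(11,-7 \right)} + I \left(-78\right) = 138 + 12 \left(-78\right) = 138 - 936 = -798$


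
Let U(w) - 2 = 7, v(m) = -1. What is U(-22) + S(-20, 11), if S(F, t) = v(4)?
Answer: 8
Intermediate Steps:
S(F, t) = -1
U(w) = 9 (U(w) = 2 + 7 = 9)
U(-22) + S(-20, 11) = 9 - 1 = 8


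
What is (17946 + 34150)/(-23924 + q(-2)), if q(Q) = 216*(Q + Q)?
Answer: -13024/6197 ≈ -2.1017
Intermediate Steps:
q(Q) = 432*Q (q(Q) = 216*(2*Q) = 432*Q)
(17946 + 34150)/(-23924 + q(-2)) = (17946 + 34150)/(-23924 + 432*(-2)) = 52096/(-23924 - 864) = 52096/(-24788) = 52096*(-1/24788) = -13024/6197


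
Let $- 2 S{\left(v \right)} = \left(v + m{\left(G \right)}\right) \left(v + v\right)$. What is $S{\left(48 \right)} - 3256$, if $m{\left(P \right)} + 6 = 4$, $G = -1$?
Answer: $-5464$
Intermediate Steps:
$m{\left(P \right)} = -2$ ($m{\left(P \right)} = -6 + 4 = -2$)
$S{\left(v \right)} = - v \left(-2 + v\right)$ ($S{\left(v \right)} = - \frac{\left(v - 2\right) \left(v + v\right)}{2} = - \frac{\left(-2 + v\right) 2 v}{2} = - \frac{2 v \left(-2 + v\right)}{2} = - v \left(-2 + v\right)$)
$S{\left(48 \right)} - 3256 = 48 \left(2 - 48\right) - 3256 = 48 \left(-46\right) - 3256 = -2208 - 3256 = -5464$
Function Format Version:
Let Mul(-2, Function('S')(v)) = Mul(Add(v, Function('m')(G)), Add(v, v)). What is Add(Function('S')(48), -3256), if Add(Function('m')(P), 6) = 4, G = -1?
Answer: -5464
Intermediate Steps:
Function('m')(P) = -2 (Function('m')(P) = Add(-6, 4) = -2)
Function('S')(v) = Mul(-1, v, Add(-2, v)) (Function('S')(v) = Mul(Rational(-1, 2), Mul(Add(v, -2), Add(v, v))) = Mul(Rational(-1, 2), Mul(Add(-2, v), Mul(2, v))) = Mul(Rational(-1, 2), Mul(2, v, Add(-2, v))) = Mul(-1, v, Add(-2, v)))
Add(Function('S')(48), -3256) = Add(Mul(48, Add(2, Mul(-1, 48))), -3256) = Add(Mul(48, Add(2, -48)), -3256) = Add(Mul(48, -46), -3256) = Add(-2208, -3256) = -5464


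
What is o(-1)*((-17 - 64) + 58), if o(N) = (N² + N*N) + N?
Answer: -23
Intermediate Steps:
o(N) = N + 2*N² (o(N) = (N² + N²) + N = 2*N² + N = N + 2*N²)
o(-1)*((-17 - 64) + 58) = (-(1 + 2*(-1)))*((-17 - 64) + 58) = (-(1 - 2))*(-81 + 58) = -1*(-1)*(-23) = 1*(-23) = -23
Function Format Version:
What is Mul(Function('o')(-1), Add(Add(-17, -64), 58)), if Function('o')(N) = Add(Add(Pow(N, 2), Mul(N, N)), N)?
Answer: -23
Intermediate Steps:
Function('o')(N) = Add(N, Mul(2, Pow(N, 2))) (Function('o')(N) = Add(Add(Pow(N, 2), Pow(N, 2)), N) = Add(Mul(2, Pow(N, 2)), N) = Add(N, Mul(2, Pow(N, 2))))
Mul(Function('o')(-1), Add(Add(-17, -64), 58)) = Mul(Mul(-1, Add(1, Mul(2, -1))), Add(Add(-17, -64), 58)) = Mul(Mul(-1, Add(1, -2)), Add(-81, 58)) = Mul(Mul(-1, -1), -23) = Mul(1, -23) = -23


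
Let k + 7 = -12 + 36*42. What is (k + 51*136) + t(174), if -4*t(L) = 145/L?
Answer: 202291/24 ≈ 8428.8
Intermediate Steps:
t(L) = -145/(4*L)
k = 1493 (k = -7 + (-12 + 36*42) = -7 + (-12 + 1512) = -7 + 1500 = 1493)
(k + 51*136) + t(174) = (1493 + 51*136) - 145/4/174 = (1493 + 6936) - 145/4*1/174 = 8429 - 5/24 = 202291/24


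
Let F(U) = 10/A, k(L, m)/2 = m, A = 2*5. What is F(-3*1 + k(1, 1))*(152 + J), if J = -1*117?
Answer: 35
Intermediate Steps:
A = 10
k(L, m) = 2*m
F(U) = 1 (F(U) = 10/10 = 10*(⅒) = 1)
J = -117
F(-3*1 + k(1, 1))*(152 + J) = 1*(152 - 117) = 1*35 = 35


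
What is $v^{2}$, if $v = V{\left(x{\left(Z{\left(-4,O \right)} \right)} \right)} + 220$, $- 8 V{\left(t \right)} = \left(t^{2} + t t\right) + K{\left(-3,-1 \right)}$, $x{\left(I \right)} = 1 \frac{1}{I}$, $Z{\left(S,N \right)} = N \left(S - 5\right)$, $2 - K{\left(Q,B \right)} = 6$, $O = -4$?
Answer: $\frac{1306611311041}{26873856} \approx 48620.0$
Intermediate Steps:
$K{\left(Q,B \right)} = -4$ ($K{\left(Q,B \right)} = 2 - 6 = -4$)
$Z{\left(S,N \right)} = N \left(-5 + S\right)$
$x{\left(I \right)} = \frac{1}{I}$
$V{\left(t \right)} = \frac{1}{2} - \frac{t^{2}}{4}$ ($V{\left(t \right)} = - \frac{\left(t^{2} + t t\right) - 4}{8} = - \frac{\left(t^{2} + t^{2}\right) - 4}{8} = - \frac{2 t^{2} - 4}{8} = - \frac{-4 + 2 t^{2}}{8} = \frac{1}{2} - \frac{t^{2}}{4}$)
$v = \frac{1143071}{5184}$ ($v = \left(\frac{1}{2} - \frac{\left(\frac{1}{\left(-4\right) \left(-5 - 4\right)}\right)^{2}}{4}\right) + 220 = \left(\frac{1}{2} - \frac{\left(\frac{1}{\left(-4\right) \left(-9\right)}\right)^{2}}{4}\right) + 220 = \left(\frac{1}{2} - \frac{\left(\frac{1}{36}\right)^{2}}{4}\right) + 220 = \left(\frac{1}{2} - \frac{1}{4 \cdot 1296}\right) + 220 = \left(\frac{1}{2} - \frac{1}{5184}\right) + 220 = \frac{2591}{5184} + 220 = \frac{1143071}{5184} \approx 220.5$)
$v^{2} = \left(\frac{1143071}{5184}\right)^{2} = \frac{1306611311041}{26873856}$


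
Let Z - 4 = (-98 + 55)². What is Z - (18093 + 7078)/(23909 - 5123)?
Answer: 34785287/18786 ≈ 1851.7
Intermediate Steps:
Z = 1853 (Z = 4 + (-98 + 55)² = 4 + (-43)² = 4 + 1849 = 1853)
Z - (18093 + 7078)/(23909 - 5123) = 1853 - (18093 + 7078)/(23909 - 5123) = 1853 - 25171/18786 = 34785287/18786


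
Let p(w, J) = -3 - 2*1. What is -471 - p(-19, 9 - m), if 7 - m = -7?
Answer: -466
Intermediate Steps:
m = 14 (m = 7 - 1*(-7) = 7 + 7 = 14)
p(w, J) = -5 (p(w, J) = -3 - 2 = -5)
-471 - p(-19, 9 - m) = -471 - 1*(-5) = -471 + 5 = -466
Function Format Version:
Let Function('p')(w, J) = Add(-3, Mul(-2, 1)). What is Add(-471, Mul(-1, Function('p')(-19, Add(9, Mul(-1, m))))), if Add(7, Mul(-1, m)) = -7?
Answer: -466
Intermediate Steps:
m = 14 (m = Add(7, Mul(-1, -7)) = Add(7, 7) = 14)
Function('p')(w, J) = -5 (Function('p')(w, J) = Add(-3, -2) = -5)
Add(-471, Mul(-1, Function('p')(-19, Add(9, Mul(-1, m))))) = Add(-471, Mul(-1, -5)) = Add(-471, 5) = -466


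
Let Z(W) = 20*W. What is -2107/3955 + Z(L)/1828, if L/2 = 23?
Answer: -7607/258205 ≈ -0.029461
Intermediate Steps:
L = 46 (L = 2*23 = 46)
-2107/3955 + Z(L)/1828 = -2107/3955 + (20*46)/1828 = -2107*1/3955 + 920*(1/1828) = -301/565 + 230/457 = -7607/258205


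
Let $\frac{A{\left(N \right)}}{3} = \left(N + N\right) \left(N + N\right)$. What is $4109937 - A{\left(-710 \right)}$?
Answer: $-1939263$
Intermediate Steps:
$A{\left(N \right)} = 12 N^{2}$ ($A{\left(N \right)} = 3 \left(N + N\right) \left(N + N\right) = 3 \cdot 2 N 2 N = 3 \cdot 4 N^{2} = 12 N^{2}$)
$4109937 - A{\left(-710 \right)} = 4109937 - 12 \left(-710\right)^{2} = 4109937 - 12 \cdot 504100 = 4109937 - 6049200 = -1939263$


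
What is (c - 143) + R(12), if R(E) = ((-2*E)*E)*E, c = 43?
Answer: -3556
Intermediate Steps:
R(E) = -2*E**3 (R(E) = (-2*E**2)*E = -2*E**3)
(c - 143) + R(12) = (43 - 143) - 2*12**3 = -100 - 2*1728 = -100 - 3456 = -3556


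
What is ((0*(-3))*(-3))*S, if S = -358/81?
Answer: 0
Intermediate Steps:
S = -358/81 (S = -358*1/81 = -358/81 ≈ -4.4198)
((0*(-3))*(-3))*S = ((0*(-3))*(-3))*(-358/81) = (0*(-3))*(-358/81) = 0*(-358/81) = 0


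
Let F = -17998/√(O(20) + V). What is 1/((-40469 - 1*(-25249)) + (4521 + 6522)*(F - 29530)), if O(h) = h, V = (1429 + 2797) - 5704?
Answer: -163057505/53189046623759331 - 3680591*I*√2/106378093247518662 ≈ -3.0656e-9 - 4.8931e-11*I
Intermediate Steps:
V = -1478 (V = 4226 - 5704 = -1478)
F = 8999*I*√2/27 (F = -17998/√(20 - 1478) = -17998*(-I*√2/54) = -(-8999)*I*√2/27 = 8999*I*√2/27 ≈ 471.35*I)
1/((-40469 - 1*(-25249)) + (4521 + 6522)*(F - 29530)) = 1/((-40469 - 1*(-25249)) + (4521 + 6522)*(8999*I*√2/27 - 29530)) = 1/((-40469 + 25249) + 11043*(-29530 + 8999*I*√2/27)) = 1/(-15220 + (-326099790 + 3680591*I*√2)) = 1/(-326115010 + 3680591*I*√2)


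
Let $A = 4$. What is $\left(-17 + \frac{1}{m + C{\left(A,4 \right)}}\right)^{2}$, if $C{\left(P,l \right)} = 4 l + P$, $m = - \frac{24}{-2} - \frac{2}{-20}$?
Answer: $\frac{29669809}{103041} \approx 287.94$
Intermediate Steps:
$m = \frac{121}{10}$ ($m = \left(-24\right) \left(- \frac{1}{2}\right) - - \frac{1}{10} = 12 + \frac{1}{10} = \frac{121}{10} \approx 12.1$)
$C{\left(P,l \right)} = P + 4 l$
$\left(-17 + \frac{1}{m + C{\left(A,4 \right)}}\right)^{2} = \left(-17 + \frac{1}{\frac{121}{10} + \left(4 + 4 \cdot 4\right)}\right)^{2} = \left(-17 + \frac{1}{\frac{121}{10} + \left(4 + 16\right)}\right)^{2} = \left(-17 + \frac{1}{\frac{121}{10} + 20}\right)^{2} = \left(-17 + \frac{1}{\frac{321}{10}}\right)^{2} = \left(-17 + \frac{10}{321}\right)^{2} = \left(- \frac{5447}{321}\right)^{2} = \frac{29669809}{103041}$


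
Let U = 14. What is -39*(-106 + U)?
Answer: 3588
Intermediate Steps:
-39*(-106 + U) = -39*(-106 + 14) = -39*(-92) = 3588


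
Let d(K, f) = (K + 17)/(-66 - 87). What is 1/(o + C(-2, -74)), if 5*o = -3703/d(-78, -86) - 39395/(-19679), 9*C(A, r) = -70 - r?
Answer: -54018855/100298194814 ≈ -0.00053858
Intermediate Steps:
d(K, f) = -⅑ - K/153 (d(K, f) = (17 + K)/(-153) = (17 + K)*(-1/153) = -⅑ - K/153)
C(A, r) = -70/9 - r/9 (C(A, r) = (-70 - r)/9 = -70/9 - r/9)
o = -11146911466/6002095 (o = (-3703/(-⅑ - 1/153*(-78)) - 39395/(-19679))/5 = (-3703/(-⅑ + 26/51) - 39395*(-1/19679))/5 = (-3703/61/153 + 39395/19679)/5 = (-3703*153/61 + 39395/19679)/5 = (-566559/61 + 39395/19679)/5 = (⅕)*(-11146911466/1200419) = -11146911466/6002095 ≈ -1857.2)
1/(o + C(-2, -74)) = 1/(-11146911466/6002095 + (-70/9 - ⅑*(-74))) = 1/(-11146911466/6002095 + (-70/9 + 74/9)) = 1/(-11146911466/6002095 + 4/9) = 1/(-100298194814/54018855) = -54018855/100298194814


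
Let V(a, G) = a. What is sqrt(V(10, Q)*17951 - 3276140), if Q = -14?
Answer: 9*I*sqrt(38230) ≈ 1759.7*I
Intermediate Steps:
sqrt(V(10, Q)*17951 - 3276140) = sqrt(10*17951 - 3276140) = sqrt(179510 - 3276140) = sqrt(-3096630) = 9*I*sqrt(38230)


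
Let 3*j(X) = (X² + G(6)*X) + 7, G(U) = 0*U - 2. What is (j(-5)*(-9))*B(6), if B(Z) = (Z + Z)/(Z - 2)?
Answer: -378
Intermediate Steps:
B(Z) = 2*Z/(-2 + Z) (B(Z) = (2*Z)/(-2 + Z) = 2*Z/(-2 + Z))
G(U) = -2 (G(U) = 0 - 2 = -2)
j(X) = 7/3 - 2*X/3 + X²/3 (j(X) = ((X² - 2*X) + 7)/3 = (7 + X² - 2*X)/3 = 7/3 - 2*X/3 + X²/3)
(j(-5)*(-9))*B(6) = ((7/3 - ⅔*(-5) + (⅓)*(-5)²)*(-9))*(2*6/(-2 + 6)) = ((7/3 + 10/3 + (⅓)*25)*(-9))*(2*6/4) = ((7/3 + 10/3 + 25/3)*(-9))*(2*6*(¼)) = (14*(-9))*3 = -126*3 = -378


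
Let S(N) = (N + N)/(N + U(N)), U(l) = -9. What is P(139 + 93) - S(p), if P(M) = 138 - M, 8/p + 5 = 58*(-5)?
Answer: -250338/2663 ≈ -94.006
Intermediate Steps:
p = -8/295 (p = 8/(-5 + 58*(-5)) = 8/(-5 - 290) = 8/(-295) = 8*(-1/295) = -8/295 ≈ -0.027119)
S(N) = 2*N/(-9 + N) (S(N) = (N + N)/(N - 9) = (2*N)/(-9 + N) = 2*N/(-9 + N))
P(139 + 93) - S(p) = (138 - (139 + 93)) - 2*(-8)/(295*(-9 - 8/295)) = (138 - 1*232) - 2*(-8)/(295*(-2663/295)) = (138 - 232) - 2*(-8)*(-295)/(295*2663) = -94 - 1*16/2663 = -94 - 16/2663 = -250338/2663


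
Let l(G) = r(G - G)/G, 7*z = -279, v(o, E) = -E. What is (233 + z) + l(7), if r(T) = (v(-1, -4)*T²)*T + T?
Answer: 1352/7 ≈ 193.14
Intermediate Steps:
z = -279/7 (z = (⅐)*(-279) = -279/7 ≈ -39.857)
r(T) = T + 4*T³ (r(T) = ((-1*(-4))*T²)*T + T = (4*T²)*T + T = 4*T³ + T = T + 4*T³)
l(G) = 0 (l(G) = ((G - G) + 4*(G - G)³)/G = (0 + 4*0³)/G = (0 + 4*0)/G = (0 + 0)/G = 0/G = 0)
(233 + z) + l(7) = (233 - 279/7) + 0 = 1352/7 + 0 = 1352/7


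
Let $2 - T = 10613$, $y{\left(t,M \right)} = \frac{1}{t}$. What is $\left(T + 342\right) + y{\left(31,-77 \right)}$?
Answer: $- \frac{318338}{31} \approx -10269.0$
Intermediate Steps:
$T = -10611$ ($T = 2 - 10613 = -10611$)
$\left(T + 342\right) + y{\left(31,-77 \right)} = \left(-10611 + 342\right) + \frac{1}{31} = -10269 + \frac{1}{31} = - \frac{318338}{31}$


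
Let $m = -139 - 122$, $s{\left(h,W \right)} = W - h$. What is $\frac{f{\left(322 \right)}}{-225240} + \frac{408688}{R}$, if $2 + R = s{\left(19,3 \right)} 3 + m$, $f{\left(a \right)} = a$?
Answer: $- \frac{46026492631}{35024820} \approx -1314.1$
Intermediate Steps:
$m = -261$ ($m = -139 - 122 = -261$)
$R = -311$ ($R = -2 - \left(261 - \left(3 - 19\right) 3\right) = -2 - 309 = -311$)
$\frac{f{\left(322 \right)}}{-225240} + \frac{408688}{R} = \frac{322}{-225240} + \frac{408688}{-311} = 322 \left(- \frac{1}{225240}\right) + 408688 \left(- \frac{1}{311}\right) = - \frac{161}{112620} - \frac{408688}{311} = - \frac{46026492631}{35024820}$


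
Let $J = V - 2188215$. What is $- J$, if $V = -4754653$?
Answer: $6942868$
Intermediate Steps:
$J = -6942868$ ($J = -4754653 - 2188215 = -6942868$)
$- J = \left(-1\right) \left(-6942868\right) = 6942868$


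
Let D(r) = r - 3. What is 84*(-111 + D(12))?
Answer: -8568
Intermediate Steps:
D(r) = -3 + r
84*(-111 + D(12)) = 84*(-111 + (-3 + 12)) = 84*(-111 + 9) = 84*(-102) = -8568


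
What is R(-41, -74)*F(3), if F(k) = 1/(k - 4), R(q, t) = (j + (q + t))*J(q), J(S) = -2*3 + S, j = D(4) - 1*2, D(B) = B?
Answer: -5311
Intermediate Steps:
j = 2 (j = 4 - 1*2 = 4 - 2 = 2)
J(S) = -6 + S
R(q, t) = (-6 + q)*(2 + q + t) (R(q, t) = (2 + (q + t))*(-6 + q) = (2 + q + t)*(-6 + q) = (-6 + q)*(2 + q + t))
F(k) = 1/(-4 + k)
R(-41, -74)*F(3) = ((-6 - 41)*(2 - 41 - 74))/(-4 + 3) = -47*(-113)/(-1) = 5311*(-1) = -5311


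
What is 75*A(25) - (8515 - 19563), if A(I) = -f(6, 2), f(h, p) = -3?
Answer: 11273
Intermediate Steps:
A(I) = 3 (A(I) = -1*(-3) = 3)
75*A(25) - (8515 - 19563) = 75*3 - (8515 - 19563) = 225 - 1*(-11048) = 225 + 11048 = 11273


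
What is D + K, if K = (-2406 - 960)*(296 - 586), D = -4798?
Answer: 971342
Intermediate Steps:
K = 976140 (K = -3366*(-290) = 976140)
D + K = -4798 + 976140 = 971342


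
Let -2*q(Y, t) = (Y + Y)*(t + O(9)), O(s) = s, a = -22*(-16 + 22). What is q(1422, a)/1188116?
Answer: 87453/594058 ≈ 0.14721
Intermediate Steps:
a = -132 (a = -22*6 = -132)
q(Y, t) = -Y*(9 + t) (q(Y, t) = -(Y + Y)*(t + 9)/2 = -2*Y*(9 + t)/2 = -Y*(9 + t))
q(1422, a)/1188116 = -1*1422*(9 - 132)/1188116 = -1*1422*(-123)*(1/1188116) = 174906*(1/1188116) = 87453/594058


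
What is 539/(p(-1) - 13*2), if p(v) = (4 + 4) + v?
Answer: -539/19 ≈ -28.368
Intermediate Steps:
p(v) = 8 + v
539/(p(-1) - 13*2) = 539/((8 - 1) - 13*2) = 539/(7 - 26) = 539/(-19) = 539*(-1/19) = -539/19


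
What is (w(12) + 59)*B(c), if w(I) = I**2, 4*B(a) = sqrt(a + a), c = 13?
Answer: 203*sqrt(26)/4 ≈ 258.78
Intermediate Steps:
B(a) = sqrt(2)*sqrt(a)/4 (B(a) = sqrt(a + a)/4 = sqrt(2*a)/4 = (sqrt(2)*sqrt(a))/4 = sqrt(2)*sqrt(a)/4)
(w(12) + 59)*B(c) = (12**2 + 59)*(sqrt(2)*sqrt(13)/4) = (144 + 59)*(sqrt(26)/4) = 203*(sqrt(26)/4) = 203*sqrt(26)/4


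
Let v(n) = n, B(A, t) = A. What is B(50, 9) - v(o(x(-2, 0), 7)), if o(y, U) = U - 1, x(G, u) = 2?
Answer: 44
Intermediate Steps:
o(y, U) = -1 + U
B(50, 9) - v(o(x(-2, 0), 7)) = 50 - (-1 + 7) = 50 - 1*6 = 50 - 6 = 44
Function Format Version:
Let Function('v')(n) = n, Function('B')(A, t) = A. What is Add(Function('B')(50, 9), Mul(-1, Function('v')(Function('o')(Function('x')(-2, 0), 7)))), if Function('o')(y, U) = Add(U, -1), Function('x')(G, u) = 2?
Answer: 44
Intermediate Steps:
Function('o')(y, U) = Add(-1, U)
Add(Function('B')(50, 9), Mul(-1, Function('v')(Function('o')(Function('x')(-2, 0), 7)))) = Add(50, Mul(-1, Add(-1, 7))) = Add(50, Mul(-1, 6)) = Add(50, -6) = 44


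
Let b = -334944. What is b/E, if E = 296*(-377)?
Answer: 41868/13949 ≈ 3.0015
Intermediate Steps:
E = -111592
b/E = -334944/(-111592) = -334944*(-1/111592) = 41868/13949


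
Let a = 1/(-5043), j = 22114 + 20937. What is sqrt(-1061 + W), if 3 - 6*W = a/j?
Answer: 163*I*sqrt(1119211527391)/5295273 ≈ 32.565*I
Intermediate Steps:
j = 43051
a = -1/5043 ≈ -0.00019829
W = 325659290/651318579 (W = 1/2 - (-1)/(30258*43051) = 1/2 - 1/6*(-1/217106193) = 1/2 + 1/1302637158 = 325659290/651318579 ≈ 0.50000)
sqrt(-1061 + W) = sqrt(-1061 + 325659290/651318579) = sqrt(-690723353029/651318579) = 163*I*sqrt(1119211527391)/5295273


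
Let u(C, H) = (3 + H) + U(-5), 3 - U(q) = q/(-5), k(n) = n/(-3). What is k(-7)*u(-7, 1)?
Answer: 14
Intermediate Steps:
k(n) = -n/3 (k(n) = n*(-⅓) = -n/3)
U(q) = 3 + q/5 (U(q) = 3 - q/(-5) = 3 - q*(-1)/5 = 3 - (-1)*q/5 = 3 + q/5)
u(C, H) = 5 + H (u(C, H) = (3 + H) + (3 + (⅕)*(-5)) = (3 + H) + (3 - 1) = (3 + H) + 2 = 5 + H)
k(-7)*u(-7, 1) = (-⅓*(-7))*(5 + 1) = (7/3)*6 = 14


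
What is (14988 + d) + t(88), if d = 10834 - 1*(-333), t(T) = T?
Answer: 26243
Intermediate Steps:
d = 11167 (d = 10834 + 333 = 11167)
(14988 + d) + t(88) = (14988 + 11167) + 88 = 26155 + 88 = 26243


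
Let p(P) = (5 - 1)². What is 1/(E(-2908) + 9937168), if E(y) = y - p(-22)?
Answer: 1/9934244 ≈ 1.0066e-7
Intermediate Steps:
p(P) = 16 (p(P) = 4² = 16)
E(y) = -16 + y (E(y) = y - 1*16 = y - 16 = -16 + y)
1/(E(-2908) + 9937168) = 1/((-16 - 2908) + 9937168) = 1/(-2924 + 9937168) = 1/9934244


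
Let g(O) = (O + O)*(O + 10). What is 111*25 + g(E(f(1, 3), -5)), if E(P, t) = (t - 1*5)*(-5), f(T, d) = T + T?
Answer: 8775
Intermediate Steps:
f(T, d) = 2*T
E(P, t) = 25 - 5*t (E(P, t) = (t - 5)*(-5) = (-5 + t)*(-5) = 25 - 5*t)
g(O) = 2*O*(10 + O) (g(O) = (2*O)*(10 + O) = 2*O*(10 + O))
111*25 + g(E(f(1, 3), -5)) = 111*25 + 2*(25 - 5*(-5))*(10 + (25 - 5*(-5))) = 2775 + 2*(25 + 25)*(10 + (25 + 25)) = 2775 + 2*50*(10 + 50) = 2775 + 2*50*60 = 2775 + 6000 = 8775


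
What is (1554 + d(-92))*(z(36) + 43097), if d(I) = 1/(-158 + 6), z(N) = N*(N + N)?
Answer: 10792061623/152 ≈ 7.1000e+7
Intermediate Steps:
z(N) = 2*N**2 (z(N) = N*(2*N) = 2*N**2)
d(I) = -1/152 (d(I) = 1/(-152) = -1/152)
(1554 + d(-92))*(z(36) + 43097) = (1554 - 1/152)*(2*36**2 + 43097) = 236207*(2*1296 + 43097)/152 = 236207*(2592 + 43097)/152 = (236207/152)*45689 = 10792061623/152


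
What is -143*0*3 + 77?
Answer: 77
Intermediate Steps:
-143*0*3 + 77 = -0 + 77 = -143*0 + 77 = 0 + 77 = 77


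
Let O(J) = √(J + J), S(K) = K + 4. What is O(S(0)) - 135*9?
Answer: -1215 + 2*√2 ≈ -1212.2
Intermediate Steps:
S(K) = 4 + K
O(J) = √2*√J (O(J) = √(2*J) = √2*√J)
O(S(0)) - 135*9 = √2*√(4 + 0) - 135*9 = √2*√4 - 1215 = √2*2 - 1215 = 2*√2 - 1215 = -1215 + 2*√2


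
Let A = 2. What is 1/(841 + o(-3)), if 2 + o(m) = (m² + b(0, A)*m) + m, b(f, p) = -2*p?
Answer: 1/857 ≈ 0.0011669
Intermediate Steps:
o(m) = -2 + m² - 3*m (o(m) = -2 + ((m² + (-2*2)*m) + m) = -2 + ((m² - 4*m) + m) = -2 + (m² - 3*m) = -2 + m² - 3*m)
1/(841 + o(-3)) = 1/(841 + (-2 + (-3)² - 3*(-3))) = 1/(841 + (-2 + 9 + 9)) = 1/(841 + 16) = 1/857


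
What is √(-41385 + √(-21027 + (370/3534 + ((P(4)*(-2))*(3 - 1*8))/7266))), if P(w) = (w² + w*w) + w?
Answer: √(-189497875268158065 + 350933268*I*√3579709779093)/2139837 ≈ 0.3564 + 203.43*I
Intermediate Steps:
P(w) = w + 2*w² (P(w) = (w² + w²) + w = 2*w² + w = w + 2*w²)
√(-41385 + √(-21027 + (370/3534 + ((P(4)*(-2))*(3 - 1*8))/7266))) = √(-41385 + √(-21027 + (370/3534 + (((4*(1 + 2*4))*(-2))*(3 - 1*8))/7266))) = √(-41385 + √(-21027 + (370*(1/3534) + (((4*(1 + 8))*(-2))*(3 - 8))*(1/7266)))) = √(-41385 + √(-21027 + (185/1767 + (((4*9)*(-2))*(-5))*(1/7266)))) = √(-41385 + √(-21027 + (185/1767 + ((36*(-2))*(-5))*(1/7266)))) = √(-41385 + √(-21027 + (185/1767 - 72*(-5)*(1/7266)))) = √(-41385 + √(-21027 + (185/1767 + 360*(1/7266)))) = √(-41385 + √(-21027 + (185/1767 + 60/1211))) = √(-41385 + √(-21027 + 330055/2139837)) = √(-41385 + √(-44994022544/2139837)) = √(-41385 + 164*I*√3579709779093/2139837)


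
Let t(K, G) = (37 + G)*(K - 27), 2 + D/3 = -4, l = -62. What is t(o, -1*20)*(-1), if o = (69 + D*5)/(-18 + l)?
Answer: 36363/80 ≈ 454.54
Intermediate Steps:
D = -18 (D = -6 + 3*(-4) = -6 - 12 = -18)
o = 21/80 (o = (69 - 18*5)/(-18 - 62) = (69 - 90)/(-80) = -21*(-1/80) = 21/80 ≈ 0.26250)
t(K, G) = (-27 + K)*(37 + G) (t(K, G) = (37 + G)*(-27 + K) = (-27 + K)*(37 + G))
t(o, -1*20)*(-1) = (-999 - (-27)*20 + 37*(21/80) - 1*20*(21/80))*(-1) = (-999 - 27*(-20) + 777/80 - 20*21/80)*(-1) = (-999 + 540 + 777/80 - 21/4)*(-1) = -36363/80*(-1) = 36363/80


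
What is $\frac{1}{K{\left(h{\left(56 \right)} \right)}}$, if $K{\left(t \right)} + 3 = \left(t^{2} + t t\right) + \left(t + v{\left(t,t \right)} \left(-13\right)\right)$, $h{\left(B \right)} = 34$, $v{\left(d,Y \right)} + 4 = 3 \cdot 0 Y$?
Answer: $\frac{1}{2395} \approx 0.00041754$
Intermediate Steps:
$v{\left(d,Y \right)} = -4$ ($v{\left(d,Y \right)} = -4 + 3 \cdot 0 Y = -4 + 0 Y = -4 + 0 = -4$)
$K{\left(t \right)} = 49 + t + 2 t^{2}$ ($K{\left(t \right)} = -3 + \left(\left(t^{2} + t t\right) + \left(t - -52\right)\right) = -3 + \left(\left(t^{2} + t^{2}\right) + \left(t + 52\right)\right) = -3 + \left(2 t^{2} + \left(52 + t\right)\right) = -3 + \left(52 + t + 2 t^{2}\right) = 49 + t + 2 t^{2}$)
$\frac{1}{K{\left(h{\left(56 \right)} \right)}} = \frac{1}{49 + 34 + 2 \cdot 34^{2}} = \frac{1}{49 + 34 + 2 \cdot 1156} = \frac{1}{49 + 34 + 2312} = \frac{1}{2395}$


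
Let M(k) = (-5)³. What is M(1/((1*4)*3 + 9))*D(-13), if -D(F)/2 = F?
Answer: -3250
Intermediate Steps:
D(F) = -2*F
M(k) = -125
M(1/((1*4)*3 + 9))*D(-13) = -(-250)*(-13) = -125*26 = -3250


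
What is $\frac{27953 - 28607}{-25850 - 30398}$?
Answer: $\frac{327}{28124} \approx 0.011627$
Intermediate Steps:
$\frac{27953 - 28607}{-25850 - 30398} = - \frac{654}{-56248} = \left(-654\right) \left(- \frac{1}{56248}\right) = \frac{327}{28124}$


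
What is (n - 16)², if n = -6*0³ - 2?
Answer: 324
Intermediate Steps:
n = -2 (n = -6*0 - 2 = 0 - 2 = -2)
(n - 16)² = (-2 - 16)² = (-18)² = 324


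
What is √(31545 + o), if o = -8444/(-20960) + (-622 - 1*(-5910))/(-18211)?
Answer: √71812864734642177410/47712820 ≈ 177.61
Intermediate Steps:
o = 10734301/95425640 (o = -8444*(-1/20960) + (-622 + 5910)*(-1/18211) = 2111/5240 + 5288*(-1/18211) = 2111/5240 - 5288/18211 = 10734301/95425640 ≈ 0.11249)
√(31545 + o) = √(31545 + 10734301/95425640) = √(3010212548101/95425640) = √71812864734642177410/47712820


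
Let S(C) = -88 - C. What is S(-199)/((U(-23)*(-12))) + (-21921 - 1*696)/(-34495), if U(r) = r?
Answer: 3357079/3173540 ≈ 1.0578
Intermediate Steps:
S(-199)/((U(-23)*(-12))) + (-21921 - 1*696)/(-34495) = (-88 - 1*(-199))/((-23*(-12))) + (-21921 - 1*696)/(-34495) = (-88 + 199)/276 + (-21921 - 696)*(-1/34495) = 111*(1/276) - 22617*(-1/34495) = 37/92 + 22617/34495 = 3357079/3173540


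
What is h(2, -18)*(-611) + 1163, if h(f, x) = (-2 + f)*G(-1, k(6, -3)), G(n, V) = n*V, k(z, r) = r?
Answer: 1163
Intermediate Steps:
G(n, V) = V*n
h(f, x) = -6 + 3*f (h(f, x) = (-2 + f)*(-3*(-1)) = (-2 + f)*3 = -6 + 3*f)
h(2, -18)*(-611) + 1163 = (-6 + 3*2)*(-611) + 1163 = (-6 + 6)*(-611) + 1163 = 0*(-611) + 1163 = 0 + 1163 = 1163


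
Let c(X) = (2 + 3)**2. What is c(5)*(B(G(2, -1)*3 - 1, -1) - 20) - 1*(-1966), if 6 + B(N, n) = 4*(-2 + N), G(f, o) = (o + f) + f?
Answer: 1916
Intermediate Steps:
G(f, o) = o + 2*f (G(f, o) = (f + o) + f = o + 2*f)
B(N, n) = -14 + 4*N (B(N, n) = -6 + 4*(-2 + N) = -6 + (-8 + 4*N) = -14 + 4*N)
c(X) = 25 (c(X) = 5**2 = 25)
c(5)*(B(G(2, -1)*3 - 1, -1) - 20) - 1*(-1966) = 25*((-14 + 4*((-1 + 2*2)*3 - 1)) - 20) - 1*(-1966) = 25*((-14 + 4*((-1 + 4)*3 - 1)) - 20) + 1966 = 25*((-14 + 4*(3*3 - 1)) - 20) + 1966 = 25*((-14 + 4*(9 - 1)) - 20) + 1966 = 25*((-14 + 4*8) - 20) + 1966 = 25*((-14 + 32) - 20) + 1966 = 25*(18 - 20) + 1966 = 25*(-2) + 1966 = -50 + 1966 = 1916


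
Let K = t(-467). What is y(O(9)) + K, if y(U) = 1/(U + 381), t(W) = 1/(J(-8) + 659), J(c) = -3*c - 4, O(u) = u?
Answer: 1069/264810 ≈ 0.0040369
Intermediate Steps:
J(c) = -4 - 3*c
t(W) = 1/679 (t(W) = 1/((-4 - 3*(-8)) + 659) = 1/((-4 + 24) + 659) = 1/(20 + 659) = 1/679)
K = 1/679 ≈ 0.0014728
y(U) = 1/(381 + U)
y(O(9)) + K = 1/(381 + 9) + 1/679 = 1/390 + 1/679 = 1069/264810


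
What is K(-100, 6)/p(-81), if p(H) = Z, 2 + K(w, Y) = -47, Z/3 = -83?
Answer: 49/249 ≈ 0.19679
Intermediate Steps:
Z = -249 (Z = 3*(-83) = -249)
K(w, Y) = -49 (K(w, Y) = -2 - 47 = -49)
p(H) = -249
K(-100, 6)/p(-81) = -49/(-249) = -49*(-1/249) = 49/249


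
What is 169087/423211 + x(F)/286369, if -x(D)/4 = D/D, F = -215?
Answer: 48419582259/121194510859 ≈ 0.39952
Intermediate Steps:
x(D) = -4 (x(D) = -4*D/D = -4*1 = -4)
169087/423211 + x(F)/286369 = 169087/423211 - 4/286369 = 48419582259/121194510859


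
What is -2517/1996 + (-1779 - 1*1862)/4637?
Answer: -18938765/9255452 ≈ -2.0462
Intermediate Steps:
-2517/1996 + (-1779 - 1*1862)/4637 = -2517*1/1996 + (-1779 - 1862)*(1/4637) = -2517/1996 - 3641*1/4637 = -2517/1996 - 3641/4637 = -18938765/9255452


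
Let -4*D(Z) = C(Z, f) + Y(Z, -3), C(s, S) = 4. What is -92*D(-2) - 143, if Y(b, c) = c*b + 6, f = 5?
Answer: 225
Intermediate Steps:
Y(b, c) = 6 + b*c (Y(b, c) = b*c + 6 = 6 + b*c)
D(Z) = -5/2 + 3*Z/4 (D(Z) = -(4 + (6 + Z*(-3)))/4 = -(4 + (6 - 3*Z))/4 = -(10 - 3*Z)/4 = -5/2 + 3*Z/4)
-92*D(-2) - 143 = -92*(-5/2 + (¾)*(-2)) - 143 = -92*(-5/2 - 3/2) - 143 = -92*(-4) - 143 = 368 - 143 = 225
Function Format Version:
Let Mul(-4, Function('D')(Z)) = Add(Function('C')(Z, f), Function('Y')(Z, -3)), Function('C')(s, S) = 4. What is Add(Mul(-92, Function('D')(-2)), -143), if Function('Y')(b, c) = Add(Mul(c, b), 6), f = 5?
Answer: 225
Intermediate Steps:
Function('Y')(b, c) = Add(6, Mul(b, c)) (Function('Y')(b, c) = Add(Mul(b, c), 6) = Add(6, Mul(b, c)))
Function('D')(Z) = Add(Rational(-5, 2), Mul(Rational(3, 4), Z)) (Function('D')(Z) = Mul(Rational(-1, 4), Add(4, Add(6, Mul(Z, -3)))) = Mul(Rational(-1, 4), Add(4, Add(6, Mul(-3, Z)))) = Mul(Rational(-1, 4), Add(10, Mul(-3, Z))) = Add(Rational(-5, 2), Mul(Rational(3, 4), Z)))
Add(Mul(-92, Function('D')(-2)), -143) = Add(Mul(-92, Add(Rational(-5, 2), Mul(Rational(3, 4), -2))), -143) = Add(Mul(-92, Add(Rational(-5, 2), Rational(-3, 2))), -143) = Add(Mul(-92, -4), -143) = Add(368, -143) = 225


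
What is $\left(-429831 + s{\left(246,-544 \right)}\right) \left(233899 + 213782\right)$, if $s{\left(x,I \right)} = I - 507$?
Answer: $-192897684642$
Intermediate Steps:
$s{\left(x,I \right)} = -507 + I$
$\left(-429831 + s{\left(246,-544 \right)}\right) \left(233899 + 213782\right) = \left(-429831 - 1051\right) \left(233899 + 213782\right) = \left(-429831 - 1051\right) 447681 = \left(-430882\right) 447681 = -192897684642$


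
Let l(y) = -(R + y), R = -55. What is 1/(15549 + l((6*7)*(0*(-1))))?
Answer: 1/15604 ≈ 6.4086e-5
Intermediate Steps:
l(y) = 55 - y (l(y) = -(-55 + y) = 55 - y)
1/(15549 + l((6*7)*(0*(-1)))) = 1/(15549 + (55 - 6*7*0*(-1))) = 1/(15549 + (55 - 42*0)) = 1/(15549 + (55 - 1*0)) = 1/(15549 + (55 + 0)) = 1/(15549 + 55) = 1/15604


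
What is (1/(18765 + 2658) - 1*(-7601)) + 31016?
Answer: 827291992/21423 ≈ 38617.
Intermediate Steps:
(1/(18765 + 2658) - 1*(-7601)) + 31016 = (1/21423 + 7601) + 31016 = 162836224/21423 + 31016 = 827291992/21423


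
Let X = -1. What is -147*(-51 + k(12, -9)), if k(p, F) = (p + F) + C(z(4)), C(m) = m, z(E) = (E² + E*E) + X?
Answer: 2499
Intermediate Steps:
z(E) = -1 + 2*E² (z(E) = (E² + E*E) - 1 = (E² + E²) - 1 = 2*E² - 1 = -1 + 2*E²)
k(p, F) = 31 + F + p (k(p, F) = (p + F) + (-1 + 2*4²) = (F + p) + (-1 + 2*16) = (F + p) + (-1 + 32) = (F + p) + 31 = 31 + F + p)
-147*(-51 + k(12, -9)) = -147*(-51 + (31 - 9 + 12)) = -147*(-51 + 34) = -147*(-17) = 2499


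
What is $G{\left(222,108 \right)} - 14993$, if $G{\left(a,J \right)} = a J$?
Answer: $8983$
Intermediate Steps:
$G{\left(a,J \right)} = J a$
$G{\left(222,108 \right)} - 14993 = 108 \cdot 222 - 14993 = 23976 - 14993 = 8983$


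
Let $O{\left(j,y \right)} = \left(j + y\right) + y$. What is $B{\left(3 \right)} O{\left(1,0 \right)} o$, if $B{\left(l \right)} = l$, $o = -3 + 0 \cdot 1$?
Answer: $-9$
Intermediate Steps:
$o = -3$ ($o = -3 + 0 = -3$)
$O{\left(j,y \right)} = j + 2 y$
$B{\left(3 \right)} O{\left(1,0 \right)} o = 3 \left(1 + 2 \cdot 0\right) \left(-3\right) = 3 \left(1 + 0\right) \left(-3\right) = 3 \cdot 1 \left(-3\right) = 3 \left(-3\right) = -9$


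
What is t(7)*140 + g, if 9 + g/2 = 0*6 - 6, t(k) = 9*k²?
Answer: 61710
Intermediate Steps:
g = -30 (g = -18 + 2*(0*6 - 6) = -18 + 2*(0 - 6) = -18 + 2*(-6) = -18 - 12 = -30)
t(7)*140 + g = (9*7²)*140 - 30 = (9*49)*140 - 30 = 441*140 - 30 = 61740 - 30 = 61710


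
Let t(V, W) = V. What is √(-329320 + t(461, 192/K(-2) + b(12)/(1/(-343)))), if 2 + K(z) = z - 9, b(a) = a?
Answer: I*√328859 ≈ 573.46*I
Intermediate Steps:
K(z) = -11 + z (K(z) = -2 + (z - 9) = -2 + (-9 + z) = -11 + z)
√(-329320 + t(461, 192/K(-2) + b(12)/(1/(-343)))) = √(-329320 + 461) = √(-328859) = I*√328859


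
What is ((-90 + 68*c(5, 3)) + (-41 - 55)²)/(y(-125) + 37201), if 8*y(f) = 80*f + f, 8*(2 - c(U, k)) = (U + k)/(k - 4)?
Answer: 74640/287483 ≈ 0.25963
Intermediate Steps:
c(U, k) = 2 - (U + k)/(8*(-4 + k)) (c(U, k) = 2 - (U + k)/(8*(k - 4)) = 2 - (U + k)/(8*(-4 + k)))
y(f) = 81*f/8 (y(f) = (80*f + f)/8 = (81*f)/8 = 81*f/8)
((-90 + 68*c(5, 3)) + (-41 - 55)²)/(y(-125) + 37201) = ((-90 + 68*((-64 - 1*5 + 15*3)/(8*(-4 + 3)))) + (-41 - 55)²)/((81/8)*(-125) + 37201) = ((-90 + 68*((⅛)*(-64 - 5 + 45)/(-1))) + (-96)²)/(-10125/8 + 37201) = ((-90 + 68*((⅛)*(-1)*(-24))) + 9216)/(287483/8) = ((-90 + 68*3) + 9216)*(8/287483) = ((-90 + 204) + 9216)*(8/287483) = (114 + 9216)*(8/287483) = 9330*(8/287483) = 74640/287483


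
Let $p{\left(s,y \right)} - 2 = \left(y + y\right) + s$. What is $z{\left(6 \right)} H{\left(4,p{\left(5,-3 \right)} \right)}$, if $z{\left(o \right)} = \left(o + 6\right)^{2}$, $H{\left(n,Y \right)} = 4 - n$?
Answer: $0$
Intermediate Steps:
$p{\left(s,y \right)} = 2 + s + 2 y$ ($p{\left(s,y \right)} = 2 + \left(\left(y + y\right) + s\right) = 2 + \left(2 y + s\right) = 2 + \left(s + 2 y\right) = 2 + s + 2 y$)
$z{\left(o \right)} = \left(6 + o\right)^{2}$
$z{\left(6 \right)} H{\left(4,p{\left(5,-3 \right)} \right)} = \left(6 + 6\right)^{2} \left(4 - 4\right) = 12^{2} \left(4 - 4\right) = 144 \cdot 0 = 0$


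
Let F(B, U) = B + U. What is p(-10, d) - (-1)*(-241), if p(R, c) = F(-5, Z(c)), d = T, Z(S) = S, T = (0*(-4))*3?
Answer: -246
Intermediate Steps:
T = 0 (T = 0*3 = 0)
d = 0
p(R, c) = -5 + c
p(-10, d) - (-1)*(-241) = (-5 + 0) - (-1)*(-241) = -5 - 1*241 = -5 - 241 = -246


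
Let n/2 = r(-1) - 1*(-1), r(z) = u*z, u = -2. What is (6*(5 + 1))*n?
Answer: 216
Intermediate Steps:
r(z) = -2*z
n = 6 (n = 2*(-2*(-1) - 1*(-1)) = 2*(2 + 1) = 2*3 = 6)
(6*(5 + 1))*n = (6*(5 + 1))*6 = (6*6)*6 = 36*6 = 216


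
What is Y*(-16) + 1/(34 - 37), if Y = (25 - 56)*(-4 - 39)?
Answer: -63985/3 ≈ -21328.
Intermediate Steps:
Y = 1333 (Y = -31*(-43) = 1333)
Y*(-16) + 1/(34 - 37) = 1333*(-16) + 1/(34 - 37) = -21328 + 1/(-3) = -21328 - ⅓ = -63985/3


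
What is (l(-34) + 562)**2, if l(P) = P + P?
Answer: 244036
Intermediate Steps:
l(P) = 2*P
(l(-34) + 562)**2 = (2*(-34) + 562)**2 = (-68 + 562)**2 = 494**2 = 244036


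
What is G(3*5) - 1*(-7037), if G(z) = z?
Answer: 7052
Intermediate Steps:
G(3*5) - 1*(-7037) = 3*5 - 1*(-7037) = 15 + 7037 = 7052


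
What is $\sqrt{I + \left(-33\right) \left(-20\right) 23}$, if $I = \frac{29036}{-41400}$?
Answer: $\frac{\sqrt{7226864086}}{690} \approx 123.2$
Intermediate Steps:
$I = - \frac{7259}{10350}$ ($I = 29036 \left(- \frac{1}{41400}\right) = - \frac{7259}{10350} \approx -0.70135$)
$\sqrt{I + \left(-33\right) \left(-20\right) 23} = \sqrt{- \frac{7259}{10350} + \left(-33\right) \left(-20\right) 23} = \sqrt{- \frac{7259}{10350} + 660 \cdot 23} = \sqrt{- \frac{7259}{10350} + 15180} = \sqrt{\frac{157105741}{10350}} = \frac{\sqrt{7226864086}}{690}$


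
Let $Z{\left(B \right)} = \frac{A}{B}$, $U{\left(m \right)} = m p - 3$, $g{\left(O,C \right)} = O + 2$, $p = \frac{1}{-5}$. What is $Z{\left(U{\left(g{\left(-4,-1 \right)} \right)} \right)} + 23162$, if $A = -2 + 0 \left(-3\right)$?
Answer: $\frac{301116}{13} \approx 23163.0$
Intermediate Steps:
$p = - \frac{1}{5} \approx -0.2$
$g{\left(O,C \right)} = 2 + O$
$U{\left(m \right)} = -3 - \frac{m}{5}$ ($U{\left(m \right)} = m \left(- \frac{1}{5}\right) - 3 = - \frac{m}{5} - 3 = -3 - \frac{m}{5}$)
$A = -2$ ($A = -2 + 0 = -2$)
$Z{\left(B \right)} = - \frac{2}{B}$
$Z{\left(U{\left(g{\left(-4,-1 \right)} \right)} \right)} + 23162 = - \frac{2}{-3 - \frac{2 - 4}{5}} + 23162 = - \frac{2}{-3 - - \frac{2}{5}} + 23162 = - \frac{2}{-3 + \frac{2}{5}} + 23162 = - \frac{2}{- \frac{13}{5}} + 23162 = \left(-2\right) \left(- \frac{5}{13}\right) + 23162 = \frac{10}{13} + 23162 = \frac{301116}{13}$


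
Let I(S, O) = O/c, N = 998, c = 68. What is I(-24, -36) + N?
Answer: 16957/17 ≈ 997.47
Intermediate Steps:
I(S, O) = O/68
I(-24, -36) + N = (1/68)*(-36) + 998 = -9/17 + 998 = 16957/17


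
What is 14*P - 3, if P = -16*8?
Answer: -1795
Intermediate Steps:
P = -128
14*P - 3 = 14*(-128) - 3 = -1792 - 3 = -1795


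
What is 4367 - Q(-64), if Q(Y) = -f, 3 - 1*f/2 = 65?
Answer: 4243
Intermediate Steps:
f = -124 (f = 6 - 2*65 = 6 - 130 = -124)
Q(Y) = 124 (Q(Y) = -1*(-124) = 124)
4367 - Q(-64) = 4367 - 1*124 = 4367 - 124 = 4243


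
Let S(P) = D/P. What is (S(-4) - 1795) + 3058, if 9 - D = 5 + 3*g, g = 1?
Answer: 5051/4 ≈ 1262.8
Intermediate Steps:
D = 1 (D = 9 - (5 + 3*1) = 9 - (5 + 3) = 9 - 1*8 = 9 - 8 = 1)
S(P) = 1/P
(S(-4) - 1795) + 3058 = (1/(-4) - 1795) + 3058 = (-1/4 - 1795) + 3058 = -7181/4 + 3058 = 5051/4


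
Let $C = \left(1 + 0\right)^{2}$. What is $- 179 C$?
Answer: $-179$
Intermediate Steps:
$C = 1$ ($C = 1^{2} = 1$)
$- 179 C = \left(-179\right) 1 = -179$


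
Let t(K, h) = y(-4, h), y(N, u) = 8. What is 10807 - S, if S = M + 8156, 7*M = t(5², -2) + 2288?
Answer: 2323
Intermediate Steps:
t(K, h) = 8
M = 328 (M = (8 + 2288)/7 = (⅐)*2296 = 328)
S = 8484 (S = 328 + 8156 = 8484)
10807 - S = 10807 - 1*8484 = 10807 - 8484 = 2323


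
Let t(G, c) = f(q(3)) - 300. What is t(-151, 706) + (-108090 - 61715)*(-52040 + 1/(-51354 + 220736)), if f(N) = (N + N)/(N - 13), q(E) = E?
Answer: 7483848859271829/846910 ≈ 8.8366e+9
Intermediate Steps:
f(N) = 2*N/(-13 + N) (f(N) = (2*N)/(-13 + N) = 2*N/(-13 + N))
t(G, c) = -1503/5 (t(G, c) = 2*3/(-13 + 3) - 300 = 2*3/(-10) - 300 = 2*3*(-1/10) - 300 = -3/5 - 300 = -1503/5)
t(-151, 706) + (-108090 - 61715)*(-52040 + 1/(-51354 + 220736)) = -1503/5 + (-108090 - 61715)*(-52040 + 1/(-51354 + 220736)) = -1503/5 - 169805*(-52040 + 1/169382) = -1503/5 - 169805*(-8814639279/169382) = -1503/5 + 1496769822770595/169382 = 7483848859271829/846910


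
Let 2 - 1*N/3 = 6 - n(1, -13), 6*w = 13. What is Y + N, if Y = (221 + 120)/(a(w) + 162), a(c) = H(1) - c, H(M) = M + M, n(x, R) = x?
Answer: -6693/971 ≈ -6.8929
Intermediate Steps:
w = 13/6 (w = (⅙)*13 = 13/6 ≈ 2.1667)
H(M) = 2*M
a(c) = 2 - c (a(c) = 2*1 - c = 2 - c)
N = -9 (N = 6 - 3*(6 - 1*1) = 6 - 3*(6 - 1) = 6 - 3*5 = 6 - 15 = -9)
Y = 2046/971 (Y = (221 + 120)/((2 - 1*13/6) + 162) = 341/((2 - 13/6) + 162) = 341/(-⅙ + 162) = 341/(971/6) = 341*(6/971) = 2046/971 ≈ 2.1071)
Y + N = 2046/971 - 9 = -6693/971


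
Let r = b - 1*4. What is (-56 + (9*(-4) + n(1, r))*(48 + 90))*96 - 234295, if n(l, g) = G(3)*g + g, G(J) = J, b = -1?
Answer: -981559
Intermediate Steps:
r = -5 (r = -1 - 1*4 = -1 - 4 = -5)
n(l, g) = 4*g (n(l, g) = 3*g + g = 4*g)
(-56 + (9*(-4) + n(1, r))*(48 + 90))*96 - 234295 = (-56 + (9*(-4) + 4*(-5))*(48 + 90))*96 - 234295 = (-56 + (-36 - 20)*138)*96 - 234295 = (-56 - 56*138)*96 - 234295 = (-56 - 7728)*96 - 234295 = -7784*96 - 234295 = -747264 - 234295 = -981559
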